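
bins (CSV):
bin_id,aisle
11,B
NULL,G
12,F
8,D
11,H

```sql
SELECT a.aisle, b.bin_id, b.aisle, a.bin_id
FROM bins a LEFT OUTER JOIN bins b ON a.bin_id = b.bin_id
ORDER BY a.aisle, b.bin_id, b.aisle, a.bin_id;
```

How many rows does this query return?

7

LEFT JOIN keeps every row from `bins a`; unmatched rows get NULL for `bins b`'s columns.
Matching on a.bin_id = b.bin_id. A NULL in a compared column never satisfies the condition.
- a (bin_id=11) pairs with 2 row(s) of b.
- a (bin_id=NULL) has no partner → padded with NULL.
- a (bin_id=12) pairs with 1 row(s) of b.
- a (bin_id=8) pairs with 1 row(s) of b.
- a (bin_id=11) pairs with 2 row(s) of b.
Total: 6 matched + 1 padded = 7 rows.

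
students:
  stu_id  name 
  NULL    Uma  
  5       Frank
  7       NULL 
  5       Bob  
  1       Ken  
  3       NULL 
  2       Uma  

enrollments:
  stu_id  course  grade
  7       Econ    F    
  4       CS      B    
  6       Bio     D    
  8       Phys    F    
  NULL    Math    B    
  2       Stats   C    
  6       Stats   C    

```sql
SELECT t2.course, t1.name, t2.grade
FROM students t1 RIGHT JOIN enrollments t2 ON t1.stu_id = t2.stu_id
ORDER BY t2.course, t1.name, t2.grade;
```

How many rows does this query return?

7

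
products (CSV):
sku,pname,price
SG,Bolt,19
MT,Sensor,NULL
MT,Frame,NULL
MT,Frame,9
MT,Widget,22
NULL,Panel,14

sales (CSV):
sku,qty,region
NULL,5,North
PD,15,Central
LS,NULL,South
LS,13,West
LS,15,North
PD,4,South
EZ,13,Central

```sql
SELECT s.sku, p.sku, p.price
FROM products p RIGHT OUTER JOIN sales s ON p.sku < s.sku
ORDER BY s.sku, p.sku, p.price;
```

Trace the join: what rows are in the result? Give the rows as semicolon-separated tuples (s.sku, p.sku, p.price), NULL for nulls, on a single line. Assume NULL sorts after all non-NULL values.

RIGHT JOIN keeps every row from `sales`; unmatched rows get NULL for `products`'s columns.
Matching on p.sku < s.sku. A NULL in a compared column never satisfies the condition.
Matched pairs: 8; unmatched s rows kept: 5.

(EZ, NULL, NULL); (LS, NULL, NULL); (LS, NULL, NULL); (LS, NULL, NULL); (PD, MT, 9); (PD, MT, 9); (PD, MT, 22); (PD, MT, 22); (PD, MT, NULL); (PD, MT, NULL); (PD, MT, NULL); (PD, MT, NULL); (NULL, NULL, NULL)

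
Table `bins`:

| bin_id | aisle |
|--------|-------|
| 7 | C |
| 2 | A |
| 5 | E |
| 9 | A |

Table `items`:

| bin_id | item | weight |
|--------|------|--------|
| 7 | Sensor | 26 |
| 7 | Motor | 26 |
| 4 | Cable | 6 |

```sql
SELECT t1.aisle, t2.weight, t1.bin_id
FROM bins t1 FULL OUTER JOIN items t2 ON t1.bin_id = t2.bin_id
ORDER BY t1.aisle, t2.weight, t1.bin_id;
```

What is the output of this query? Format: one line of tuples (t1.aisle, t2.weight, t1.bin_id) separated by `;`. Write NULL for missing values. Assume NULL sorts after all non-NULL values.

FULL OUTER JOIN keeps every row from both sides; unmatched rows get NULL for the other side's columns.
Matching on t1.bin_id = t2.bin_id.
- t1 row (bin_id=7): matches 2 t2 row(s) → 2 output row(s).
- t1 row (bin_id=2): no match → kept, t2 columns NULL.
- t1 row (bin_id=5): no match → kept, t2 columns NULL.
- t1 row (bin_id=9): no match → kept, t2 columns NULL.
- plus 1 unmatched t2 row(s), each kept with NULL t1 columns.
After projecting and ordering:
t1.aisle | t2.weight | t1.bin_id
A | NULL | 2
A | NULL | 9
C | 26 | 7
C | 26 | 7
E | NULL | 5
NULL | 6 | NULL

(A, NULL, 2); (A, NULL, 9); (C, 26, 7); (C, 26, 7); (E, NULL, 5); (NULL, 6, NULL)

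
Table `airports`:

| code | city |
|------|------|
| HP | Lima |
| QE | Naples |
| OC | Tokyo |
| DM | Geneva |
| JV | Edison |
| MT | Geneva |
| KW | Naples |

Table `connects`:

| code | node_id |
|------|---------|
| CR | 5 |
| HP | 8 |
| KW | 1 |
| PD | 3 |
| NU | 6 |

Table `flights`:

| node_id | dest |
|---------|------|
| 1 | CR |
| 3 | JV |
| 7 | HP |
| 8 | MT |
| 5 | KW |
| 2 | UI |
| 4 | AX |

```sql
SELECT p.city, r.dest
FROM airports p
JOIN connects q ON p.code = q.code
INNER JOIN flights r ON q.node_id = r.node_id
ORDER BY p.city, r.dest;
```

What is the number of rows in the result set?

Joins associate left-to-right: airports INNER JOIN connects on code gives 2 intermediate row(s).
Then INNER JOIN `flights r` on node_id: keep only rows whose q.node_id appears in r.
Result: 2 row(s).

2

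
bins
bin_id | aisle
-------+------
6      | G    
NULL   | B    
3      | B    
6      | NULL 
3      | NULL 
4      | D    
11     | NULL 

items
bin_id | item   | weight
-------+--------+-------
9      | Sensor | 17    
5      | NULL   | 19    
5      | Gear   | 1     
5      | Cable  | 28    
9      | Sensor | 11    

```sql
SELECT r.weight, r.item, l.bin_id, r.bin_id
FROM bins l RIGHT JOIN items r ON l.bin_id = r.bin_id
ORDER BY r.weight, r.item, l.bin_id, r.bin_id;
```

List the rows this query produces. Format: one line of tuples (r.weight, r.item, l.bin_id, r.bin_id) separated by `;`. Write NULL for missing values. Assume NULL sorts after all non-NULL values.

RIGHT JOIN keeps every row from `items`; unmatched rows get NULL for `bins`'s columns.
Matching on l.bin_id = r.bin_id. A NULL in a compared column never satisfies the condition.
- l[0] bin_id=6 → no match.
- l[1] bin_id=NULL → no match.
- l[2] bin_id=3 → no match.
- l[3] bin_id=6 → no match.
- l[4] bin_id=3 → no match.
- l[5] bin_id=4 → no match.
- l[6] bin_id=11 → no match.
- 5 row(s) from r found no l partner → padded with NULL.
After projecting and ordering:
r.weight | r.item | l.bin_id | r.bin_id
1 | Gear | NULL | 5
11 | Sensor | NULL | 9
17 | Sensor | NULL | 9
19 | NULL | NULL | 5
28 | Cable | NULL | 5

(1, Gear, NULL, 5); (11, Sensor, NULL, 9); (17, Sensor, NULL, 9); (19, NULL, NULL, 5); (28, Cable, NULL, 5)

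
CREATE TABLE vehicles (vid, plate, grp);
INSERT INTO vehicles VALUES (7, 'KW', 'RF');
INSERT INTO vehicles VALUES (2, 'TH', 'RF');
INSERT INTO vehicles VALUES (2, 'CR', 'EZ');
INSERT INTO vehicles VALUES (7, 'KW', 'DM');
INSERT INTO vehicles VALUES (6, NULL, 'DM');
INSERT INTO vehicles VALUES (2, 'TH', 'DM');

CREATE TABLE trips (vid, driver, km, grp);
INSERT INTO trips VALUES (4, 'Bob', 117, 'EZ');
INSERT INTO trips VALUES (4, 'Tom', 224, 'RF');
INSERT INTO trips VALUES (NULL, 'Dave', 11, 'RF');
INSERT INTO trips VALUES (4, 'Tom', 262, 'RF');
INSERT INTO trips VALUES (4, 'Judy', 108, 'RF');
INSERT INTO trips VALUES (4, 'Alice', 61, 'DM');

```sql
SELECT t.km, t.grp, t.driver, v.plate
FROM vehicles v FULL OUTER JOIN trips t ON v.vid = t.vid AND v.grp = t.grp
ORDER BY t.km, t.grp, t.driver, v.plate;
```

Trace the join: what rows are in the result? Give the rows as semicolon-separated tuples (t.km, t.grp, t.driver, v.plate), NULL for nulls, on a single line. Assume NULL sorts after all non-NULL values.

FULL OUTER JOIN keeps every row from both sides; unmatched rows get NULL for the other side's columns.
Matching on v.vid = t.vid AND v.grp = t.grp. A NULL in a compared column never satisfies the condition.
Matched pairs: 0; unmatched v rows kept: 6; unmatched t rows kept: 6.

(11, RF, Dave, NULL); (61, DM, Alice, NULL); (108, RF, Judy, NULL); (117, EZ, Bob, NULL); (224, RF, Tom, NULL); (262, RF, Tom, NULL); (NULL, NULL, NULL, CR); (NULL, NULL, NULL, KW); (NULL, NULL, NULL, KW); (NULL, NULL, NULL, TH); (NULL, NULL, NULL, TH); (NULL, NULL, NULL, NULL)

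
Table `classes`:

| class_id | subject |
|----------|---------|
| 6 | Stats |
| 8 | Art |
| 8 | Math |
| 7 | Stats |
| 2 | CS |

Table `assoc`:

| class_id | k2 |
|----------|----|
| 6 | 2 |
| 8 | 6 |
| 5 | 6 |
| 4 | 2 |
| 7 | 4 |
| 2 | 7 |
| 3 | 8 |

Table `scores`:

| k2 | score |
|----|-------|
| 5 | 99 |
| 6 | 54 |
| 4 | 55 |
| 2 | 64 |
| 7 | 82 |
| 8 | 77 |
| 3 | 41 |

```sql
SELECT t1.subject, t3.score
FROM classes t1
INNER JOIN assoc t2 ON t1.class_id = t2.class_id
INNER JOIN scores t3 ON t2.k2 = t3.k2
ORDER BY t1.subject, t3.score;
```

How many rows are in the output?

Evaluate left to right. First `classes t1 INNER JOIN assoc t2` on class_id: 5 row(s).
Then INNER JOIN `scores t3` on k2: keep only rows whose t2.k2 appears in t3.
Result: 5 row(s).

5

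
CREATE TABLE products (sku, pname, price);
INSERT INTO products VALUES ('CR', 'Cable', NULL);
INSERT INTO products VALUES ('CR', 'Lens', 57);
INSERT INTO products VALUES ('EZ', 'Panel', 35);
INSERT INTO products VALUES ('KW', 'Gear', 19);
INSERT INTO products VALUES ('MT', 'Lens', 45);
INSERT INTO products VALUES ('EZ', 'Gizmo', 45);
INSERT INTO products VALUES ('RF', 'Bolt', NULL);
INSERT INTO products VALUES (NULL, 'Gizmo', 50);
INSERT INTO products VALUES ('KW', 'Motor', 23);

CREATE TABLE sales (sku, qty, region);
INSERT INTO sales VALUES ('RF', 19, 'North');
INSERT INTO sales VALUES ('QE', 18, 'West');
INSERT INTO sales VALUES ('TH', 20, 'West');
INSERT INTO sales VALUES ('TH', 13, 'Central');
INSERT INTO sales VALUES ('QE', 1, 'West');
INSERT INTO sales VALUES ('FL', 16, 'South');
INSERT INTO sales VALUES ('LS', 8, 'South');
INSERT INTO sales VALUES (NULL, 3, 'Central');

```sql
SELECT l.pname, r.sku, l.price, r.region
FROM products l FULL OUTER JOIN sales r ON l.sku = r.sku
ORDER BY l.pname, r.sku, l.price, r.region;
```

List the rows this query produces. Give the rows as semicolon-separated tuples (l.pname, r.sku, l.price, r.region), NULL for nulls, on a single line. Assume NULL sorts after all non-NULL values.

(Bolt, RF, NULL, North); (Cable, NULL, NULL, NULL); (Gear, NULL, 19, NULL); (Gizmo, NULL, 45, NULL); (Gizmo, NULL, 50, NULL); (Lens, NULL, 45, NULL); (Lens, NULL, 57, NULL); (Motor, NULL, 23, NULL); (Panel, NULL, 35, NULL); (NULL, FL, NULL, South); (NULL, LS, NULL, South); (NULL, QE, NULL, West); (NULL, QE, NULL, West); (NULL, TH, NULL, Central); (NULL, TH, NULL, West); (NULL, NULL, NULL, Central)

FULL OUTER JOIN keeps every row from both sides; unmatched rows get NULL for the other side's columns.
Matching on l.sku = r.sku. A NULL in a compared column never satisfies the condition.
Matched pairs: 1; unmatched l rows kept: 8; unmatched r rows kept: 7.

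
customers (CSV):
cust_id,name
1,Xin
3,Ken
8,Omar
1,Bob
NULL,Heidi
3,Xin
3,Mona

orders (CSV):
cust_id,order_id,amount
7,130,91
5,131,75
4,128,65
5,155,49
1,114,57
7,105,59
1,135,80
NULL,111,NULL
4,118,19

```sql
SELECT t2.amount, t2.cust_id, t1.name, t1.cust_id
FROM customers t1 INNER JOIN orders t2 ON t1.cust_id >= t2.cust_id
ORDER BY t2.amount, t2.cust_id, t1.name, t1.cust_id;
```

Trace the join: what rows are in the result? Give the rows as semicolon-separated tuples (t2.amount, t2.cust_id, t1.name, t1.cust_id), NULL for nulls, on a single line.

(19, 4, Omar, 8); (49, 5, Omar, 8); (57, 1, Bob, 1); (57, 1, Ken, 3); (57, 1, Mona, 3); (57, 1, Omar, 8); (57, 1, Xin, 1); (57, 1, Xin, 3); (59, 7, Omar, 8); (65, 4, Omar, 8); (75, 5, Omar, 8); (80, 1, Bob, 1); (80, 1, Ken, 3); (80, 1, Mona, 3); (80, 1, Omar, 8); (80, 1, Xin, 1); (80, 1, Xin, 3); (91, 7, Omar, 8)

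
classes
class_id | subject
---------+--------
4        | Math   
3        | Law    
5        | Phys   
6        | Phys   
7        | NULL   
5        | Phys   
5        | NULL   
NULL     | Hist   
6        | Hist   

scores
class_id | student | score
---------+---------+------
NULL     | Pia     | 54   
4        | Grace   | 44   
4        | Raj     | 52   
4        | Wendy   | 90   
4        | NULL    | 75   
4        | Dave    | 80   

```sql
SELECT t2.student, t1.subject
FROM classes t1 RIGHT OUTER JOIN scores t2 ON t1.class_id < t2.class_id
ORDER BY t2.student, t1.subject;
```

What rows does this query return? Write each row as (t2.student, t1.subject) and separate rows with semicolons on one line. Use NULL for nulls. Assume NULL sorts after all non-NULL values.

RIGHT JOIN keeps every row from `scores`; unmatched rows get NULL for `classes`'s columns.
Matching on t1.class_id < t2.class_id. A NULL in a compared column never satisfies the condition.
- t1 (class_id=4) has no partner in t2.
- t1 (class_id=3) pairs with 5 row(s) of t2.
- t1 (class_id=5) has no partner in t2.
- t1 (class_id=6) has no partner in t2.
- t1 (class_id=7) has no partner in t2.
- t1 (class_id=5) has no partner in t2.
- t1 (class_id=5) has no partner in t2.
- t1 (class_id=NULL) has no partner in t2.
- t1 (class_id=6) has no partner in t2.
- 1 row(s) from t2 found no t1 partner → padded with NULL.
After projecting and ordering:
t2.student | t1.subject
Dave | Law
Grace | Law
Pia | NULL
Raj | Law
Wendy | Law
NULL | Law

(Dave, Law); (Grace, Law); (Pia, NULL); (Raj, Law); (Wendy, Law); (NULL, Law)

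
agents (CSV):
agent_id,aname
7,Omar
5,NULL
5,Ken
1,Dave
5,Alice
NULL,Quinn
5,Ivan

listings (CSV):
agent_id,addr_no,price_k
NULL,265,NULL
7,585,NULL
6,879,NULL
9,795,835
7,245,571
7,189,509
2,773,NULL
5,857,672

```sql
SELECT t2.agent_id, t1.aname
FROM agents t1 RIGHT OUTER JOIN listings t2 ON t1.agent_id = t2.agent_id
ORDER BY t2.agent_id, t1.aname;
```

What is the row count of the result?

11

RIGHT JOIN keeps every row from `listings`; unmatched rows get NULL for `agents`'s columns.
Matching on t1.agent_id = t2.agent_id. A NULL in a compared column never satisfies the condition.
Matched pairs: 7; unmatched t2 rows kept: 4.
Total: 7 matched + 4 padded = 11 rows.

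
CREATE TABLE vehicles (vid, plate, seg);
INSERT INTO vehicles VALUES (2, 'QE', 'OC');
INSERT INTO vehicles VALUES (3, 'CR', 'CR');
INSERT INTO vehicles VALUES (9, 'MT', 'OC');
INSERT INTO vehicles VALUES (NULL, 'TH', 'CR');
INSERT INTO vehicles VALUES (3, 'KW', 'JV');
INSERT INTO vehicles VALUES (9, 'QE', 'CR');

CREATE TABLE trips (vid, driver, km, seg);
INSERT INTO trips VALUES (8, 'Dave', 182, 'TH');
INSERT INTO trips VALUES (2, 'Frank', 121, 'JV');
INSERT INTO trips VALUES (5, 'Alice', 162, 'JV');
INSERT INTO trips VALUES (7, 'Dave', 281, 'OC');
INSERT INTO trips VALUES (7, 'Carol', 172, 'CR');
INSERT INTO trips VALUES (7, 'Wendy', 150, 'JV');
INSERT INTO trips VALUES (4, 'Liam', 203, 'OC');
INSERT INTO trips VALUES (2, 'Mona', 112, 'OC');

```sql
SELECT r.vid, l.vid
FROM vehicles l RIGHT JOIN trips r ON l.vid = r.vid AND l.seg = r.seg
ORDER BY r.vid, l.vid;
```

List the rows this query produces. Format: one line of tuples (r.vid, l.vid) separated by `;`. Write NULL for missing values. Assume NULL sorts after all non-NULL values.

(2, 2); (2, NULL); (4, NULL); (5, NULL); (7, NULL); (7, NULL); (7, NULL); (8, NULL)

RIGHT JOIN keeps every row from `trips`; unmatched rows get NULL for `vehicles`'s columns.
Matching on l.vid = r.vid AND l.seg = r.seg. A NULL in a compared column never satisfies the condition.
- vid=2, seg=OC: 1 matching r row(s), so 1 row(s) emitted.
- vid=3, seg=CR: no matching r row.
- vid=9, seg=OC: no matching r row.
- vid=NULL, seg=CR: no matching r row.
- vid=3, seg=JV: no matching r row.
- vid=9, seg=CR: no matching r row.
- plus 7 unmatched r row(s), each kept with NULL l columns.
After projecting and ordering:
r.vid | l.vid
2 | 2
2 | NULL
4 | NULL
5 | NULL
7 | NULL
7 | NULL
7 | NULL
8 | NULL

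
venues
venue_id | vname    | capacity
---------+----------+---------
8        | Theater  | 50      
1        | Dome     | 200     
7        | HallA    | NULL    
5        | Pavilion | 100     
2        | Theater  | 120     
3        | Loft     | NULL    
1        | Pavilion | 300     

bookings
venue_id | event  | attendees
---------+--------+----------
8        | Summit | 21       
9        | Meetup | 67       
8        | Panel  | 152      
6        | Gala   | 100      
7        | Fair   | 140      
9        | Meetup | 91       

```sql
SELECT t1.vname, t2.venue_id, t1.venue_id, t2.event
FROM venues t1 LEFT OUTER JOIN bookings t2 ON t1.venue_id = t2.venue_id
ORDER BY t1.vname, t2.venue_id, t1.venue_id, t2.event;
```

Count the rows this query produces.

LEFT JOIN keeps every row from `venues`; unmatched rows get NULL for `bookings`'s columns.
Matching on t1.venue_id = t2.venue_id.
Matched pairs: 3; unmatched t1 rows kept: 5.
Total: 3 matched + 5 padded = 8 rows.

8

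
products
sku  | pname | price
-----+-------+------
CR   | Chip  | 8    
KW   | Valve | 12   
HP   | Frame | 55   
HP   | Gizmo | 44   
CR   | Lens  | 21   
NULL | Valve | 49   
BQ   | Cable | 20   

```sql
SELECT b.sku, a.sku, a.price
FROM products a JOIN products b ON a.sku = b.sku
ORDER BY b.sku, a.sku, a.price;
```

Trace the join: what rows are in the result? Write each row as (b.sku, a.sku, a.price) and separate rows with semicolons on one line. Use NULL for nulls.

(BQ, BQ, 20); (CR, CR, 8); (CR, CR, 8); (CR, CR, 21); (CR, CR, 21); (HP, HP, 44); (HP, HP, 44); (HP, HP, 55); (HP, HP, 55); (KW, KW, 12)

INNER JOIN keeps only pairs where the ON condition holds.
Matching on a.sku = b.sku. A NULL in a compared column never satisfies the condition.
- sku=CR: 2 matching b row(s), so 2 row(s) emitted.
- sku=KW: 1 matching b row(s), so 1 row(s) emitted.
- sku=HP: 2 matching b row(s), so 2 row(s) emitted.
- sku=HP: 2 matching b row(s), so 2 row(s) emitted.
- sku=CR: 2 matching b row(s), so 2 row(s) emitted.
- sku=NULL: no matching b row, dropped.
- sku=BQ: 1 matching b row(s), so 1 row(s) emitted.
After projecting and ordering:
b.sku | a.sku | a.price
BQ | BQ | 20
CR | CR | 8
CR | CR | 8
CR | CR | 21
CR | CR | 21
HP | HP | 44
HP | HP | 44
HP | HP | 55
HP | HP | 55
KW | KW | 12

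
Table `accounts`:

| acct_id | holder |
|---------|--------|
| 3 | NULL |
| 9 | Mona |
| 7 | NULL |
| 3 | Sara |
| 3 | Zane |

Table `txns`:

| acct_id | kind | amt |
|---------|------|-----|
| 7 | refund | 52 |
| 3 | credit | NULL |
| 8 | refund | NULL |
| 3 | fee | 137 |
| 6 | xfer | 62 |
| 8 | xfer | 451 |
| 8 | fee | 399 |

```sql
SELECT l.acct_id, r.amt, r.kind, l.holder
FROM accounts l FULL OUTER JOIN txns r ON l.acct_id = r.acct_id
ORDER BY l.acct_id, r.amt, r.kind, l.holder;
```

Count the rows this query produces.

FULL OUTER JOIN keeps every row from both sides; unmatched rows get NULL for the other side's columns.
Matching on l.acct_id = r.acct_id.
Matched pairs: 7; unmatched l rows kept: 1; unmatched r rows kept: 4.
Total: 7 matched + 5 padded = 12 rows.

12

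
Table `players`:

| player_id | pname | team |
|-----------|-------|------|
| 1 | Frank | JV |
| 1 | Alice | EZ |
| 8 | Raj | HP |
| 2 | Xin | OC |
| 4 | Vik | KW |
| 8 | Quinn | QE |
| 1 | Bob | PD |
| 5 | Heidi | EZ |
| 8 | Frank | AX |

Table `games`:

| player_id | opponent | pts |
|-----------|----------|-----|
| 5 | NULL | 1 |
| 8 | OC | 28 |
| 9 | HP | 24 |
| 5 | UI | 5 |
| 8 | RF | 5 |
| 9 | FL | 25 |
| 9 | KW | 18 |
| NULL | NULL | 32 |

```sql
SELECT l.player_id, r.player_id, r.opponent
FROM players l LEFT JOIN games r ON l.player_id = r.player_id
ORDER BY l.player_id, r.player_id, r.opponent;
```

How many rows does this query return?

LEFT JOIN keeps every row from `players`; unmatched rows get NULL for `games`'s columns.
Matching on l.player_id = r.player_id. A NULL in a compared column never satisfies the condition.
- l (player_id=1) has no partner → padded with NULL.
- l (player_id=1) has no partner → padded with NULL.
- l (player_id=8) pairs with 2 row(s) of r.
- l (player_id=2) has no partner → padded with NULL.
- l (player_id=4) has no partner → padded with NULL.
- l (player_id=8) pairs with 2 row(s) of r.
- l (player_id=1) has no partner → padded with NULL.
- l (player_id=5) pairs with 2 row(s) of r.
- l (player_id=8) pairs with 2 row(s) of r.
Total: 8 matched + 5 padded = 13 rows.

13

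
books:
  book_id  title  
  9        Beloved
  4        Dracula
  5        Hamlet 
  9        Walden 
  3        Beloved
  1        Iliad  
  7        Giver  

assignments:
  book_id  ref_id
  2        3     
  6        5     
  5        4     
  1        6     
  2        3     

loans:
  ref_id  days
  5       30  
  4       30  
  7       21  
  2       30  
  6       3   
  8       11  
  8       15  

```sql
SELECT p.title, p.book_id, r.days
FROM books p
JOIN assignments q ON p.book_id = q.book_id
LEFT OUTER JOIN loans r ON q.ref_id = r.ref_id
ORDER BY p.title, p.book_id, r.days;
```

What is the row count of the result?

2

Step 1 — p INNER JOIN q on book_id → 2 row(s).
Then LEFT JOIN `loans r` on ref_id: each of those 2 rows is kept; rows whose q.ref_id has no match in r get NULL for r's columns.
Result: 2 row(s).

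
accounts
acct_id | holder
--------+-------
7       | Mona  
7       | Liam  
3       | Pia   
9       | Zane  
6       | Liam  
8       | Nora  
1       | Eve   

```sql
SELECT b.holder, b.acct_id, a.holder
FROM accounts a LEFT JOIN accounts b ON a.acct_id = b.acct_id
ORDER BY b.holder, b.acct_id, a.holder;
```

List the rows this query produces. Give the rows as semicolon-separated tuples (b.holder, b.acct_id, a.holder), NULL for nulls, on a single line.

(Eve, 1, Eve); (Liam, 6, Liam); (Liam, 7, Liam); (Liam, 7, Mona); (Mona, 7, Liam); (Mona, 7, Mona); (Nora, 8, Nora); (Pia, 3, Pia); (Zane, 9, Zane)

LEFT JOIN keeps every row from `accounts a`; unmatched rows get NULL for `accounts b`'s columns.
Matching on a.acct_id = b.acct_id.
Matched pairs: 9; unmatched a rows kept: 0.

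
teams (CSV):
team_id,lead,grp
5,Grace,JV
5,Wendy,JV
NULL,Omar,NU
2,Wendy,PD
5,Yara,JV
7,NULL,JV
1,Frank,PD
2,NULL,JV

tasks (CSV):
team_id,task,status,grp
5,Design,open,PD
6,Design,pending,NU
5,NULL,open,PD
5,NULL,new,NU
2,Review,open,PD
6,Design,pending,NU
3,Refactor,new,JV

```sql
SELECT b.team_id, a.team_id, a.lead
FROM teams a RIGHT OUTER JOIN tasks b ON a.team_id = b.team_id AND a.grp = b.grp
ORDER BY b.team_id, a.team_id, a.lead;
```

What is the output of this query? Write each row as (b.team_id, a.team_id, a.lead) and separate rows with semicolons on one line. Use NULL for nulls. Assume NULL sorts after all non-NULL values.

(2, 2, Wendy); (3, NULL, NULL); (5, NULL, NULL); (5, NULL, NULL); (5, NULL, NULL); (6, NULL, NULL); (6, NULL, NULL)

RIGHT JOIN keeps every row from `tasks`; unmatched rows get NULL for `teams`'s columns.
Matching on a.team_id = b.team_id AND a.grp = b.grp. A NULL in a compared column never satisfies the condition.
- a row (team_id=5, grp=JV): no match.
- a row (team_id=5, grp=JV): no match.
- a row (team_id=NULL, grp=NU): no match.
- a row (team_id=2, grp=PD): matches 1 b row(s) → 1 output row(s).
- a row (team_id=5, grp=JV): no match.
- a row (team_id=7, grp=JV): no match.
- a row (team_id=1, grp=PD): no match.
- a row (team_id=2, grp=JV): no match.
- 6 b row(s) had no a match → kept, a columns NULL.
After projecting and ordering:
b.team_id | a.team_id | a.lead
2 | 2 | Wendy
3 | NULL | NULL
5 | NULL | NULL
5 | NULL | NULL
5 | NULL | NULL
6 | NULL | NULL
6 | NULL | NULL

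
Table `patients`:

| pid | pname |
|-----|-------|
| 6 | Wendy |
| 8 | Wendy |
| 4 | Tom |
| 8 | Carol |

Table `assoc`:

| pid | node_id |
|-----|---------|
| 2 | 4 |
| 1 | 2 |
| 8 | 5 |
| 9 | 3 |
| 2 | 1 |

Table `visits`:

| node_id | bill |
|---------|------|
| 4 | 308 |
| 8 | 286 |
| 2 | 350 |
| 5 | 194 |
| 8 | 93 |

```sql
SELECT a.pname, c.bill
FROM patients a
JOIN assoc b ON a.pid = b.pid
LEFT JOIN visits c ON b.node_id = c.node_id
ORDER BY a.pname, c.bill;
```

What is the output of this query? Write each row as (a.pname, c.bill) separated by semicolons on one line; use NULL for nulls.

(Carol, 194); (Wendy, 194)

Joins associate left-to-right: patients INNER JOIN assoc on pid gives 2 intermediate row(s).
Then LEFT JOIN `visits c` on node_id: each of those 2 rows is kept; rows whose b.node_id has no match in c get NULL for c's columns.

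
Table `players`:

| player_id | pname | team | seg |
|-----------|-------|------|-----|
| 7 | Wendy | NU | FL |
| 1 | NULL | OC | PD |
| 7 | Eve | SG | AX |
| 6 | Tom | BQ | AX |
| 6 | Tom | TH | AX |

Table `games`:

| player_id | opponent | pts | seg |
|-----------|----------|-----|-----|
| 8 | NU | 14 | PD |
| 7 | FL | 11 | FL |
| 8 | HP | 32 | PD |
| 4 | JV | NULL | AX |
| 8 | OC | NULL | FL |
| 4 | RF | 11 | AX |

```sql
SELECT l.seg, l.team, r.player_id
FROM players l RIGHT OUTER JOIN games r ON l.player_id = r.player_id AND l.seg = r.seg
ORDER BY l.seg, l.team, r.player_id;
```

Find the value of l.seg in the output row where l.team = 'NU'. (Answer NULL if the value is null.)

FL

RIGHT JOIN keeps every row from `games`; unmatched rows get NULL for `players`'s columns.
Matching on l.player_id = r.player_id AND l.seg = r.seg.
- l (player_id=7, seg=FL) pairs with 1 row(s) of r.
- l (player_id=1, seg=PD) has no partner in r.
- l (player_id=7, seg=AX) has no partner in r.
- l (player_id=6, seg=AX) has no partner in r.
- l (player_id=6, seg=AX) has no partner in r.
- 5 row(s) from r found no l partner → padded with NULL.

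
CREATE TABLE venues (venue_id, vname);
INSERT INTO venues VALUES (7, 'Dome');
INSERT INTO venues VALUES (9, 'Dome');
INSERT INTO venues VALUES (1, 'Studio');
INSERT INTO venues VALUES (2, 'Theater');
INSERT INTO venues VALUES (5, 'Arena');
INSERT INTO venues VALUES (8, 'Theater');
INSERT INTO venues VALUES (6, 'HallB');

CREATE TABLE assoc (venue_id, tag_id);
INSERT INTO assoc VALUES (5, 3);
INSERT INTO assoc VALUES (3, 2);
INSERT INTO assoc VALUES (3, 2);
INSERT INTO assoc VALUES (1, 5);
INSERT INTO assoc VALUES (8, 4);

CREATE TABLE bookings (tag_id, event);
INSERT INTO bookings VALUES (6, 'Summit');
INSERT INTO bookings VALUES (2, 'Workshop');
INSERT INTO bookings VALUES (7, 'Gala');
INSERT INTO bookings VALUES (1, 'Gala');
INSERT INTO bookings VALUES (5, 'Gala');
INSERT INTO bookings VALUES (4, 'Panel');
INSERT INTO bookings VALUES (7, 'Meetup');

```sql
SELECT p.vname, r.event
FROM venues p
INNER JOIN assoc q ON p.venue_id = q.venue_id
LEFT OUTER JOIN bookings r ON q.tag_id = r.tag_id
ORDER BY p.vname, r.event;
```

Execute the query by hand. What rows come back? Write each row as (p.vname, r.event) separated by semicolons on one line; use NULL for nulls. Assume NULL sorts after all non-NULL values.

(Arena, NULL); (Studio, Gala); (Theater, Panel)

Joins associate left-to-right: venues INNER JOIN assoc on venue_id gives 3 intermediate row(s).
Then LEFT JOIN `bookings r` on tag_id: each of those 3 rows is kept; rows whose q.tag_id has no match in r get NULL for r's columns.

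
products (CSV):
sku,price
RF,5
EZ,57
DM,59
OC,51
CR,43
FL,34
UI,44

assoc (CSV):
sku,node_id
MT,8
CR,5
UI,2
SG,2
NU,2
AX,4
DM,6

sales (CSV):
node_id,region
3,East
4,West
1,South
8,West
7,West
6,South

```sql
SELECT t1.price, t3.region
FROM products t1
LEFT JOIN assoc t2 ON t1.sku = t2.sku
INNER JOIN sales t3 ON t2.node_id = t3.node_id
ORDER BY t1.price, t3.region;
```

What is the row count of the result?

Joins associate left-to-right: products LEFT JOIN assoc on sku gives 7 intermediate row(s).
Then INNER JOIN `sales t3` on node_id: keep only rows whose t2.node_id appears in t3.
Result: 1 row(s).

1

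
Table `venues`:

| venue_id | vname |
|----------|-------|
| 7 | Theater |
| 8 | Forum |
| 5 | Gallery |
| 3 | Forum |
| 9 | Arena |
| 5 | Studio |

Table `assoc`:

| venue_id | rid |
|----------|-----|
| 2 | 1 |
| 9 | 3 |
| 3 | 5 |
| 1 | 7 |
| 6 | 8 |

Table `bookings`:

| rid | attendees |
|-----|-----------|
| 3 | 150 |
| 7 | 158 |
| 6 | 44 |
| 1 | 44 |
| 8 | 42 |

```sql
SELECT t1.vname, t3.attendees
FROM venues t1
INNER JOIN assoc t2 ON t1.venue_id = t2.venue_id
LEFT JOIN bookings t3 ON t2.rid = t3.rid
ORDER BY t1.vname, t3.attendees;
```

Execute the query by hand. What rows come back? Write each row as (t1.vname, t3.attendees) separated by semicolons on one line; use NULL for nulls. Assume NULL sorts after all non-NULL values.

(Arena, 150); (Forum, NULL)

Evaluate left to right. First `venues t1 INNER JOIN assoc t2` on venue_id: 2 row(s).
Then LEFT JOIN `bookings t3` on rid: each of those 2 rows is kept; rows whose t2.rid has no match in t3 get NULL for t3's columns.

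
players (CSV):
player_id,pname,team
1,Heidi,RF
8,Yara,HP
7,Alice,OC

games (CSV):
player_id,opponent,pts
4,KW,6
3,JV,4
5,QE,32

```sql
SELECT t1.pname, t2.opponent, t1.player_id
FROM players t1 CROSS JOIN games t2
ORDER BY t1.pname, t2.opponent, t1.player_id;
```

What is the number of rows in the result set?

9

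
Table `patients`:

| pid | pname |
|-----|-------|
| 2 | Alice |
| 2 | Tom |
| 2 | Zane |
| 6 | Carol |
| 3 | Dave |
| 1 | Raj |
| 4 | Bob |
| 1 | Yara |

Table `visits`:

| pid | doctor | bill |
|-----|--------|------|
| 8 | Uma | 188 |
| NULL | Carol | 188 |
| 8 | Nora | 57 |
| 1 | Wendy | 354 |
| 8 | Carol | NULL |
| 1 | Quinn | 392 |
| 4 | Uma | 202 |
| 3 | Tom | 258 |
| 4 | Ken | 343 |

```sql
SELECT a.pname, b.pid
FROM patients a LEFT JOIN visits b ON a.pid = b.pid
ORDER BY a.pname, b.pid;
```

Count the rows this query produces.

11

LEFT JOIN keeps every row from `patients`; unmatched rows get NULL for `visits`'s columns.
Matching on a.pid = b.pid. A NULL in a compared column never satisfies the condition.
- a (pid=2) has no partner → padded with NULL.
- a (pid=2) has no partner → padded with NULL.
- a (pid=2) has no partner → padded with NULL.
- a (pid=6) has no partner → padded with NULL.
- a (pid=3) pairs with 1 row(s) of b.
- a (pid=1) pairs with 2 row(s) of b.
- a (pid=4) pairs with 2 row(s) of b.
- a (pid=1) pairs with 2 row(s) of b.
Total: 7 matched + 4 padded = 11 rows.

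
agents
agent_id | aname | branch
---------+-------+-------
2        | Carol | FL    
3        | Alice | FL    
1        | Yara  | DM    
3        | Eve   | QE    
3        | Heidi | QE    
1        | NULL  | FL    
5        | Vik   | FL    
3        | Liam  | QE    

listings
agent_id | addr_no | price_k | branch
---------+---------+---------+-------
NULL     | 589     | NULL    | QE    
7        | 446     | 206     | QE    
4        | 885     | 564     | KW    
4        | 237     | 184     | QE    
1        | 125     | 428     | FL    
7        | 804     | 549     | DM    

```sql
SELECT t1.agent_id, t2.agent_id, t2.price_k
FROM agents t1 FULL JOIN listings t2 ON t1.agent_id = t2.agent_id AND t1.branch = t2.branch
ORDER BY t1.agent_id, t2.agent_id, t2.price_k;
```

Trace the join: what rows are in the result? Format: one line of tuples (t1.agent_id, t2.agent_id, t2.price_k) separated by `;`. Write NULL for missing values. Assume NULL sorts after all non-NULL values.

(1, 1, 428); (1, NULL, NULL); (2, NULL, NULL); (3, NULL, NULL); (3, NULL, NULL); (3, NULL, NULL); (3, NULL, NULL); (5, NULL, NULL); (NULL, 4, 184); (NULL, 4, 564); (NULL, 7, 206); (NULL, 7, 549); (NULL, NULL, NULL)

FULL OUTER JOIN keeps every row from both sides; unmatched rows get NULL for the other side's columns.
Matching on t1.agent_id = t2.agent_id AND t1.branch = t2.branch. A NULL in a compared column never satisfies the condition.
Matched pairs: 1; unmatched t1 rows kept: 7; unmatched t2 rows kept: 5.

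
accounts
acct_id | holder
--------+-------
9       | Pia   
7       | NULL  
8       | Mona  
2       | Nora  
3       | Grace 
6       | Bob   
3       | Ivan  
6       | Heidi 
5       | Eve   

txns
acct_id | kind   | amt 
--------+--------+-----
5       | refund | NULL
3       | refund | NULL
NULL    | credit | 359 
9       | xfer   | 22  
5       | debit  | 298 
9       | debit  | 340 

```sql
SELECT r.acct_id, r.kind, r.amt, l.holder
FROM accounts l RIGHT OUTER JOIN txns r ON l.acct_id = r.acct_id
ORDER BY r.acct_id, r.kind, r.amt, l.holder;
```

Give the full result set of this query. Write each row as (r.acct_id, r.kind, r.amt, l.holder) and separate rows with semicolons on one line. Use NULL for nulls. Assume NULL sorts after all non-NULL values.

(3, refund, NULL, Grace); (3, refund, NULL, Ivan); (5, debit, 298, Eve); (5, refund, NULL, Eve); (9, debit, 340, Pia); (9, xfer, 22, Pia); (NULL, credit, 359, NULL)

RIGHT JOIN keeps every row from `txns`; unmatched rows get NULL for `accounts`'s columns.
Matching on l.acct_id = r.acct_id. A NULL in a compared column never satisfies the condition.
Matched pairs: 6; unmatched r rows kept: 1.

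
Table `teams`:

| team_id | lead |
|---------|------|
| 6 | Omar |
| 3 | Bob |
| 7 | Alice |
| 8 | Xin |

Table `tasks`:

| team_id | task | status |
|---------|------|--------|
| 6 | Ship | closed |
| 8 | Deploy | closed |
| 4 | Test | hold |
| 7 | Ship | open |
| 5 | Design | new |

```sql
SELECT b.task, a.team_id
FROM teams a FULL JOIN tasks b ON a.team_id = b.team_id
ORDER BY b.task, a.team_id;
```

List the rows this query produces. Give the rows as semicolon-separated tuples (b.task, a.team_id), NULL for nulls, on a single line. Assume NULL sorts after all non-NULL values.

FULL OUTER JOIN keeps every row from both sides; unmatched rows get NULL for the other side's columns.
Matching on a.team_id = b.team_id.
- a (team_id=6) pairs with 1 row(s) of b.
- a (team_id=3) has no partner → padded with NULL.
- a (team_id=7) pairs with 1 row(s) of b.
- a (team_id=8) pairs with 1 row(s) of b.
- 2 row(s) from b found no a partner → padded with NULL.
After projecting and ordering:
b.task | a.team_id
Deploy | 8
Design | NULL
Ship | 6
Ship | 7
Test | NULL
NULL | 3

(Deploy, 8); (Design, NULL); (Ship, 6); (Ship, 7); (Test, NULL); (NULL, 3)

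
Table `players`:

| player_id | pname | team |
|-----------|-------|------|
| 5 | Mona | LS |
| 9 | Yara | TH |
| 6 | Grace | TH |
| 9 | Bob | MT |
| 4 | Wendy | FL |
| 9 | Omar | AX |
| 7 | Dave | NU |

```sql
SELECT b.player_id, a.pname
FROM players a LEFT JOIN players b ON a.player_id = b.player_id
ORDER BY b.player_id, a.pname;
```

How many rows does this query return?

13

LEFT JOIN keeps every row from `players a`; unmatched rows get NULL for `players b`'s columns.
Matching on a.player_id = b.player_id.
- a[0] player_id=5 → 1 match(es) in b → 1 row(s).
- a[1] player_id=9 → 3 match(es) in b → 3 row(s).
- a[2] player_id=6 → 1 match(es) in b → 1 row(s).
- a[3] player_id=9 → 3 match(es) in b → 3 row(s).
- a[4] player_id=4 → 1 match(es) in b → 1 row(s).
- a[5] player_id=9 → 3 match(es) in b → 3 row(s).
- a[6] player_id=7 → 1 match(es) in b → 1 row(s).
Total: 13 rows.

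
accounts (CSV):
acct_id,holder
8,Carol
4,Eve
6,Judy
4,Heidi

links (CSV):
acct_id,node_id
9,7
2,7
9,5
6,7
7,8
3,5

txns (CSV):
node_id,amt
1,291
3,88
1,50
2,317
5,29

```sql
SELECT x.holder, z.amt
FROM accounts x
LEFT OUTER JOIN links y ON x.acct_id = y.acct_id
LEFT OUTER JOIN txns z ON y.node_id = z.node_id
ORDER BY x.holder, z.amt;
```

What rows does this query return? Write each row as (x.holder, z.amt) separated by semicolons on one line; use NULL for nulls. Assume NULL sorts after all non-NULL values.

(Carol, NULL); (Eve, NULL); (Heidi, NULL); (Judy, NULL)

Step 1 — x LEFT JOIN y on acct_id → 4 row(s).
Then LEFT JOIN `txns z` on node_id: each of those 4 rows is kept; rows whose y.node_id has no match in z get NULL for z's columns.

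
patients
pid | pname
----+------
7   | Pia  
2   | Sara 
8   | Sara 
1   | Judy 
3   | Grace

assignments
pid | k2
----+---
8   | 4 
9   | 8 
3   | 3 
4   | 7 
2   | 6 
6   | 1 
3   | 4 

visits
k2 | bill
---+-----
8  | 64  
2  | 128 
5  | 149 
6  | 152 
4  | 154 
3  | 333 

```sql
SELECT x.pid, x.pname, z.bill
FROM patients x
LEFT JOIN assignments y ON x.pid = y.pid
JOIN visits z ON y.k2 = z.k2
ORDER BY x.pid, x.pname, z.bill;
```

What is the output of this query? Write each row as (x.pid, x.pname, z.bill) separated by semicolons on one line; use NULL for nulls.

Step 1 — x LEFT JOIN y on pid → 6 row(s).
Then INNER JOIN `visits z` on k2: keep only rows whose y.k2 appears in z.

(2, Sara, 152); (3, Grace, 154); (3, Grace, 333); (8, Sara, 154)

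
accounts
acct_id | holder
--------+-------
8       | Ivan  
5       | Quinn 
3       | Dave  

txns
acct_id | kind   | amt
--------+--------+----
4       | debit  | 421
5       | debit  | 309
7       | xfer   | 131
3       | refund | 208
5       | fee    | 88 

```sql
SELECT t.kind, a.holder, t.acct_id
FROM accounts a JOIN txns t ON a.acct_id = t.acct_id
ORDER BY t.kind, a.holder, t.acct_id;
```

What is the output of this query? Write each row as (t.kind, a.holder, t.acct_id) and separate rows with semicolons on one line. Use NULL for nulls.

INNER JOIN keeps only pairs where the ON condition holds.
Matching on a.acct_id = t.acct_id.
Matched pairs: 3.

(debit, Quinn, 5); (fee, Quinn, 5); (refund, Dave, 3)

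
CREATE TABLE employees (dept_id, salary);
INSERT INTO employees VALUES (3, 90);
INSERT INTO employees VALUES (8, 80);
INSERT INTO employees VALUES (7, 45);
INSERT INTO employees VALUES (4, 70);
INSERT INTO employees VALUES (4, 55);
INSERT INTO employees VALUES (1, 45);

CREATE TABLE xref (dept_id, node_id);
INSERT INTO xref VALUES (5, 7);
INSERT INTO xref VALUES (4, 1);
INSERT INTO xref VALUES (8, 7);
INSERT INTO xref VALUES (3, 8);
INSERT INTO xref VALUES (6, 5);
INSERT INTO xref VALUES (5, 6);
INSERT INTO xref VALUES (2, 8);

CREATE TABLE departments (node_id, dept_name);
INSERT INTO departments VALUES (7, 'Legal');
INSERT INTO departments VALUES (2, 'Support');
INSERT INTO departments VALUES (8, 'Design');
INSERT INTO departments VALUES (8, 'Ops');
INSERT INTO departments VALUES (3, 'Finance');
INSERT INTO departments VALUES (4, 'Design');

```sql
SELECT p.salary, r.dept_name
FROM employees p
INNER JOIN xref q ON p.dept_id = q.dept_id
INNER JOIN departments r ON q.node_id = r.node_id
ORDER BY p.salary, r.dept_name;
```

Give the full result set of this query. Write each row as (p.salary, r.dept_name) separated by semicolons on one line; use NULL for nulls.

(80, Legal); (90, Design); (90, Ops)

Joins associate left-to-right: employees INNER JOIN xref on dept_id gives 4 intermediate row(s).
Then INNER JOIN `departments r` on node_id: keep only rows whose q.node_id appears in r.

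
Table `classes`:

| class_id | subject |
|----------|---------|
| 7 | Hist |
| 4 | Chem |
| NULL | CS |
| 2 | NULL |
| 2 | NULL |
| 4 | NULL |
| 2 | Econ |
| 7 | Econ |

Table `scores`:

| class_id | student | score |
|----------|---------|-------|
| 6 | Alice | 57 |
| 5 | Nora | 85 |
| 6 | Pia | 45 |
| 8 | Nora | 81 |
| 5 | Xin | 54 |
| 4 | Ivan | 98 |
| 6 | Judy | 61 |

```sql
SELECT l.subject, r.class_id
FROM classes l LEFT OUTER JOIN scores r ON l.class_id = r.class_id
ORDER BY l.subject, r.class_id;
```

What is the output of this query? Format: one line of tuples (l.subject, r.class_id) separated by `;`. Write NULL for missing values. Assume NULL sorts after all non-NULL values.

(CS, NULL); (Chem, 4); (Econ, NULL); (Econ, NULL); (Hist, NULL); (NULL, 4); (NULL, NULL); (NULL, NULL)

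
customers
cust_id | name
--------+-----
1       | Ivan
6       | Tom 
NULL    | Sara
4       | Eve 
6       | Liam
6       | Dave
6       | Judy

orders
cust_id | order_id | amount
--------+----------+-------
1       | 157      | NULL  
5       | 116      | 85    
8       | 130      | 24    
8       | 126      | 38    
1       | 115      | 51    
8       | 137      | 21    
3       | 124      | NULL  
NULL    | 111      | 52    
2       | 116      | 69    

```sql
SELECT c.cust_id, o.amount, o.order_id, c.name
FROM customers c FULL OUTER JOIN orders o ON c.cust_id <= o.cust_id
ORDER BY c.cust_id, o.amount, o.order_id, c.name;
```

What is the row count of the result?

26

FULL OUTER JOIN keeps every row from both sides; unmatched rows get NULL for the other side's columns.
Matching on c.cust_id <= o.cust_id. A NULL in a compared column never satisfies the condition.
- c[0] cust_id=1 → 8 match(es) in o → 8 row(s).
- c[1] cust_id=6 → 3 match(es) in o → 3 row(s).
- c[2] cust_id=NULL → no match; kept with NULLs on the o side.
- c[3] cust_id=4 → 4 match(es) in o → 4 row(s).
- c[4] cust_id=6 → 3 match(es) in o → 3 row(s).
- c[5] cust_id=6 → 3 match(es) in o → 3 row(s).
- c[6] cust_id=6 → 3 match(es) in o → 3 row(s).
- 1 o row(s) had no c match → kept, c columns NULL.
Total: 24 matched + 2 padded = 26 rows.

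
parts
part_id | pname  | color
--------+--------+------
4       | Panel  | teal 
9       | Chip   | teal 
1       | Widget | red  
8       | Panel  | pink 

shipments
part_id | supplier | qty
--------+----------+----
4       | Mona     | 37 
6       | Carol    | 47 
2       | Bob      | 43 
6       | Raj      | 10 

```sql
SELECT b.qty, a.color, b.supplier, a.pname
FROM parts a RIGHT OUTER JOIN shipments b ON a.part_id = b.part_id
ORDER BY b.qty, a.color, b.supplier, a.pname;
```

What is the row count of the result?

4

RIGHT JOIN keeps every row from `shipments`; unmatched rows get NULL for `parts`'s columns.
Matching on a.part_id = b.part_id.
Matched pairs: 1; unmatched b rows kept: 3.
Total: 1 matched + 3 padded = 4 rows.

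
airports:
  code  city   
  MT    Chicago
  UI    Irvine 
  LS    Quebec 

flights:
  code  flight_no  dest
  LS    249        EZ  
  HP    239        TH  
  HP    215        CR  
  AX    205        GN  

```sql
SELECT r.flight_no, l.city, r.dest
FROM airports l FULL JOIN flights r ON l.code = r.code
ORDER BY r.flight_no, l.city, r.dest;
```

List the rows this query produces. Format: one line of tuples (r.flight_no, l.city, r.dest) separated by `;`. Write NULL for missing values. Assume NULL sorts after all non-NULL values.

FULL OUTER JOIN keeps every row from both sides; unmatched rows get NULL for the other side's columns.
Matching on l.code = r.code.
- code=MT: no r row matches, row kept with r columns NULL.
- code=UI: no r row matches, row kept with r columns NULL.
- code=LS: 1 matching r row(s), so 1 row(s) emitted.
- 3 row(s) from r found no l partner → padded with NULL.
After projecting and ordering:
r.flight_no | l.city | r.dest
205 | NULL | GN
215 | NULL | CR
239 | NULL | TH
249 | Quebec | EZ
NULL | Chicago | NULL
NULL | Irvine | NULL

(205, NULL, GN); (215, NULL, CR); (239, NULL, TH); (249, Quebec, EZ); (NULL, Chicago, NULL); (NULL, Irvine, NULL)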